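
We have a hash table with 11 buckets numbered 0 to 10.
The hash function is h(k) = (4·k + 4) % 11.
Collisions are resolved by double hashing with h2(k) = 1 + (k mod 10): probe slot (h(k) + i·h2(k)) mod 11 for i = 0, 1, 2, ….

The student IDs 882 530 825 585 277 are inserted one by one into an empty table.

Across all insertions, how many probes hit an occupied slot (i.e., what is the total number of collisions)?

Insert 882: h=1, slot 1 empty -> index 1.
Insert 530: h=1, h2=1, slot 1 occupied -> index 2.
Insert 825: h=4, slot 4 empty -> index 4.
Insert 585: h=1, h2=6, slot 1 occupied -> index 7.
Insert 277: h=1, h2=8, slot 1 occupied -> index 9.
Table: [-, 882, 530, -, 825, -, -, 585, -, 277, -]

3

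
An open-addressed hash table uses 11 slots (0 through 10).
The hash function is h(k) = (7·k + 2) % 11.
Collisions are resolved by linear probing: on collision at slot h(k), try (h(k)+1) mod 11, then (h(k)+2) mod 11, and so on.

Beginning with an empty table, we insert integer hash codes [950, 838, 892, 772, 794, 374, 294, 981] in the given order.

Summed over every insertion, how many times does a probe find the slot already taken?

8

950 hashes to 8; slot 8 is free -> place at 8.
838 hashes to 5; slot 5 is free -> place at 5.
892 hashes to 9; slot 9 is free -> place at 9.
772 hashes to 5; 5 taken -> place at 6.
794 hashes to 5; 5,6 taken -> place at 7.
374 hashes to 2; slot 2 is free -> place at 2.
294 hashes to 3; slot 3 is free -> place at 3.
981 hashes to 5; 5,6,7,8,9 taken -> place at 10.
Table: [_, _, 374, 294, _, 838, 772, 794, 950, 892, 981]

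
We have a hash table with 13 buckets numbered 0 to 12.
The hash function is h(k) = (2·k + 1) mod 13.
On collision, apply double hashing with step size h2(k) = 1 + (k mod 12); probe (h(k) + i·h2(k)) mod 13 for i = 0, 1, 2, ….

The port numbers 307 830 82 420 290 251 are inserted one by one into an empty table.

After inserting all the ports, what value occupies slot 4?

307 hashes to 4; slot 4 is free => place at 4.
830 hashes to 10; slot 10 is free => place at 10.
82 hashes to 9; slot 9 is free => place at 9.
420 hashes to 9, h2=1; 9,10 taken => place at 11.
290 hashes to 9, h2=3; 9 taken => place at 12.
251 hashes to 9, h2=12; 9 taken => place at 8.
Table: [_, _, _, _, 307, _, _, _, 251, 82, 830, 420, 290]

307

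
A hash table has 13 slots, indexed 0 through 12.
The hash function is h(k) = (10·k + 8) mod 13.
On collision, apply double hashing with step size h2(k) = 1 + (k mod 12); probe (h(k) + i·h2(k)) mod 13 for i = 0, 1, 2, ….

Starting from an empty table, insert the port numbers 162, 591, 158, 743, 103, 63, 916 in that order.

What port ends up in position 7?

591

162: h=3 => slot 3
591: h=3, h2=4, probe 3,7 => slot 7
158: h=2 => slot 2
743: h=2, h2=12, probe 2,1 => slot 1
103: h=11 => slot 11
63: h=1, h2=4, probe 1,5 => slot 5
916: h=3, h2=5, probe 3,8 => slot 8
Table: [—, 743, 158, 162, —, 63, —, 591, 916, —, —, 103, —]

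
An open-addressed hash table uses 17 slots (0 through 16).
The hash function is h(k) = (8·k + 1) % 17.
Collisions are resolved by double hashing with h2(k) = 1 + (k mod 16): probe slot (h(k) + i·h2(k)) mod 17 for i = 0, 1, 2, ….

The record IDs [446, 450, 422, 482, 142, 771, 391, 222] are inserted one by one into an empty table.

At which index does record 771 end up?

2

Insert 446: h=16, slot 16 empty -> index 16.
Insert 450: h=14, slot 14 empty -> index 14.
Insert 422: h=11, slot 11 empty -> index 11.
Insert 482: h=15, slot 15 empty -> index 15.
Insert 142: h=15, h2=15, slot 15 occupied -> index 13.
Insert 771: h=15, h2=4, slot 15 occupied -> index 2.
Insert 391: h=1, slot 1 empty -> index 1.
Insert 222: h=9, slot 9 empty -> index 9.
Table: [∅, 391, 771, ∅, ∅, ∅, ∅, ∅, ∅, 222, ∅, 422, ∅, 142, 450, 482, 446]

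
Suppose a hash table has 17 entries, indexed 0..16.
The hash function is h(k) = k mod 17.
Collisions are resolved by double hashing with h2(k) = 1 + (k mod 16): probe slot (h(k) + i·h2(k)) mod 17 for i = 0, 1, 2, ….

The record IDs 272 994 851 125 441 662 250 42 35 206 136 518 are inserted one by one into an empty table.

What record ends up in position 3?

518

Insert 272: h=0, slot 0 empty => index 0.
Insert 994: h=8, slot 8 empty => index 8.
Insert 851: h=1, slot 1 empty => index 1.
Insert 125: h=6, slot 6 empty => index 6.
Insert 441: h=16, slot 16 empty => index 16.
Insert 662: h=16, h2=7, slots 16,6 occupied => index 13.
Insert 250: h=12, slot 12 empty => index 12.
Insert 42: h=8, h2=11, slot 8 occupied => index 2.
Insert 35: h=1, h2=4, slot 1 occupied => index 5.
Insert 206: h=2, h2=15, slots 2,0 occupied => index 15.
Insert 136: h=0, h2=9, slot 0 occupied => index 9.
Insert 518: h=8, h2=7, slots 8,15,5,12,2,9,16,6,13 occupied => index 3.
Table: [272, 851, 42, 518, —, 35, 125, —, 994, 136, —, —, 250, 662, —, 206, 441]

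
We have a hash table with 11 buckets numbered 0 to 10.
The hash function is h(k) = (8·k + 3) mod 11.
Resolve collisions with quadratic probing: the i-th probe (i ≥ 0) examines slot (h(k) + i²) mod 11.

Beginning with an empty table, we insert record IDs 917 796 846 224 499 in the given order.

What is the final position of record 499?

7

Insert 917: h=2, slot 2 empty => index 2.
Insert 796: h=2, slot 2 occupied => index 3.
Insert 846: h=6, slot 6 empty => index 6.
Insert 224: h=2, slots 2,3,6 occupied => index 0.
Insert 499: h=2, slots 2,3,6,0 occupied => index 7.
Table: [224, ∅, 917, 796, ∅, ∅, 846, 499, ∅, ∅, ∅]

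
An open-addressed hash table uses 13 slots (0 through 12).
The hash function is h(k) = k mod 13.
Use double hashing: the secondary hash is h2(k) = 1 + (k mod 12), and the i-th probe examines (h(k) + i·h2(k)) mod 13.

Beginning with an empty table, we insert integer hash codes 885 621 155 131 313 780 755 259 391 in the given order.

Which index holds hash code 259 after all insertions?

Insert 885: h=1, slot 1 empty → index 1.
Insert 621: h=10, slot 10 empty → index 10.
Insert 155: h=12, slot 12 empty → index 12.
Insert 131: h=1, h2=12, slot 1 occupied → index 0.
Insert 313: h=1, h2=2, slot 1 occupied → index 3.
Insert 780: h=0, h2=1, slots 0,1 occupied → index 2.
Insert 755: h=1, h2=12, slots 1,0,12 occupied → index 11.
Insert 259: h=12, h2=8, slot 12 occupied → index 7.
Insert 391: h=1, h2=8, slot 1 occupied → index 9.
Table: [131, 885, 780, 313, ., ., ., 259, ., 391, 621, 755, 155]

7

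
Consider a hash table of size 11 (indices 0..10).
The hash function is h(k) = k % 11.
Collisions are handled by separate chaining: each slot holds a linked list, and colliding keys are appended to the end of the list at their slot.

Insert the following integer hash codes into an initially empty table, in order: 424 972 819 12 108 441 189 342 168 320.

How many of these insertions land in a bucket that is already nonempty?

Insert 424: h=6, bucket 6 empty → new chain.
Insert 972: h=4, bucket 4 empty → new chain.
Insert 819: h=5, bucket 5 empty → new chain.
Insert 12: h=1, bucket 1 empty → new chain.
Insert 108: h=9, bucket 9 empty → new chain.
Insert 441: h=1, bucket 1 nonempty → append to chain.
Insert 189: h=2, bucket 2 empty → new chain.
Insert 342: h=1, bucket 1 nonempty → append to chain.
Insert 168: h=3, bucket 3 empty → new chain.
Insert 320: h=1, bucket 1 nonempty → append to chain.
Final buckets:
0: -
1: 12 -> 441 -> 342 -> 320
2: 189
3: 168
4: 972
5: 819
6: 424
7: -
8: -
9: 108
10: -

3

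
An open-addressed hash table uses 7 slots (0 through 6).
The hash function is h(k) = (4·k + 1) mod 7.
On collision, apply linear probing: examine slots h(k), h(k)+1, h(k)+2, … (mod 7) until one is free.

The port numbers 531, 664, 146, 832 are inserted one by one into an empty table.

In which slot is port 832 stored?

531 hashes to 4; slot 4 is free => place at 4.
664 hashes to 4; 4 taken => place at 5.
146 hashes to 4; 4,5 taken => place at 6.
832 hashes to 4; 4,5,6 taken => place at 0.
Table: [832, -, -, -, 531, 664, 146]

0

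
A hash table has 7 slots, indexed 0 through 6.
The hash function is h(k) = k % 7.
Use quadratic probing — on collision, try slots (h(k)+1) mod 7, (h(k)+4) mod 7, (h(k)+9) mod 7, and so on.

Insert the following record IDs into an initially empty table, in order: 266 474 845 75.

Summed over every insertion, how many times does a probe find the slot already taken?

3

266 hashes to 0; slot 0 is free -> place at 0.
474 hashes to 5; slot 5 is free -> place at 5.
845 hashes to 5; 5 taken -> place at 6.
75 hashes to 5; 5,6 taken -> place at 2.
Table: [266, _, 75, _, _, 474, 845]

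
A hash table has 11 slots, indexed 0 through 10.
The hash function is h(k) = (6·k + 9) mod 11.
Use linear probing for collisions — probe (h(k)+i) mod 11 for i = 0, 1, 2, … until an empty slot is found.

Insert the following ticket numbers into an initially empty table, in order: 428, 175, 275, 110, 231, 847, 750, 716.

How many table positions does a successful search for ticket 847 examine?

4

428 hashes to 3; slot 3 is free -> place at 3.
175 hashes to 3; 3 taken -> place at 4.
275 hashes to 9; slot 9 is free -> place at 9.
110 hashes to 9; 9 taken -> place at 10.
231 hashes to 9; 9,10 taken -> place at 0.
847 hashes to 9; 9,10,0 taken -> place at 1.
750 hashes to 10; 10,0,1 taken -> place at 2.
716 hashes to 4; 4 taken -> place at 5.
Table: [231, 847, 750, 428, 175, 716, ∅, ∅, ∅, 275, 110]
Lookup 847: h=9, probe 9,10,0,1 → found at 1.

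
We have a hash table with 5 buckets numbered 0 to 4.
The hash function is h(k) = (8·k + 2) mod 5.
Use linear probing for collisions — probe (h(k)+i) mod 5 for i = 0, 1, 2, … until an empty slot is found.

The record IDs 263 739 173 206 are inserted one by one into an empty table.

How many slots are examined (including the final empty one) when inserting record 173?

Insert 263: h=1, slot 1 empty => index 1.
Insert 739: h=4, slot 4 empty => index 4.
Insert 173: h=1, slot 1 occupied => index 2.
Insert 206: h=0, slot 0 empty => index 0.
Table: [206, 263, 173, -, 739]

2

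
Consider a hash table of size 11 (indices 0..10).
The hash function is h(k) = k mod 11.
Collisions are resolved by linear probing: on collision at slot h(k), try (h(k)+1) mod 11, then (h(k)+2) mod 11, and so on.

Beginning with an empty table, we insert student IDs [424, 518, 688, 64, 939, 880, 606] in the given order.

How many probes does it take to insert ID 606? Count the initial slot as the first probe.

2

424: h=6 -> slot 6
518: h=1 -> slot 1
688: h=6, probe 6,7 -> slot 7
64: h=9 -> slot 9
939: h=4 -> slot 4
880: h=0 -> slot 0
606: h=1, probe 1,2 -> slot 2
Table: [880, 518, 606, ., 939, ., 424, 688, ., 64, .]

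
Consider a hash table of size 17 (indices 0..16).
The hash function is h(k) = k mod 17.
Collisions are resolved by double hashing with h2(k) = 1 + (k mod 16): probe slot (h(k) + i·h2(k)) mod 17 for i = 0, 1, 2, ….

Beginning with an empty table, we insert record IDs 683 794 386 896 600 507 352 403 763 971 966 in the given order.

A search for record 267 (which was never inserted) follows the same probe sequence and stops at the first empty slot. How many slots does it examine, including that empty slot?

5

Insert 683: h=3, slot 3 empty => index 3.
Insert 794: h=12, slot 12 empty => index 12.
Insert 386: h=12, h2=3, slot 12 occupied => index 15.
Insert 896: h=12, h2=1, slot 12 occupied => index 13.
Insert 600: h=5, slot 5 empty => index 5.
Insert 507: h=14, slot 14 empty => index 14.
Insert 352: h=12, h2=1, slots 12,13,14,15 occupied => index 16.
Insert 403: h=12, h2=4, slots 12,16,3 occupied => index 7.
Insert 763: h=15, h2=12, slot 15 occupied => index 10.
Insert 971: h=2, slot 2 empty => index 2.
Insert 966: h=14, h2=7, slot 14 occupied => index 4.
Table: [., ., 971, 683, 966, 600, ., 403, ., ., 763, ., 794, 896, 507, 386, 352]
Lookup 267: h=12, h2=12, probe 12,7,2,14,9 → slot 9 empty, not found.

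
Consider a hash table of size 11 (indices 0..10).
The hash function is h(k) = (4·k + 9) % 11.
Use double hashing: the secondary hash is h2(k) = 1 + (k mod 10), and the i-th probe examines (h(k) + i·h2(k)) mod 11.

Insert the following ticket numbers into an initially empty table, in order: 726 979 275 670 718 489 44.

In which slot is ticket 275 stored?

Insert 726: h=9, slot 9 empty -> index 9.
Insert 979: h=9, h2=10, slot 9 occupied -> index 8.
Insert 275: h=9, h2=6, slot 9 occupied -> index 4.
Insert 670: h=5, slot 5 empty -> index 5.
Insert 718: h=10, slot 10 empty -> index 10.
Insert 489: h=7, slot 7 empty -> index 7.
Insert 44: h=9, h2=5, slot 9 occupied -> index 3.
Table: [_, _, _, 44, 275, 670, _, 489, 979, 726, 718]

4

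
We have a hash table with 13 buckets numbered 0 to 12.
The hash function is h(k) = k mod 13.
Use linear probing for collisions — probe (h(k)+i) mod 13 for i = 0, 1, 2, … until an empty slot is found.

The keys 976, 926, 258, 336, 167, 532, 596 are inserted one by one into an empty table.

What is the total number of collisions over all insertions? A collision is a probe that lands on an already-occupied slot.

12

Insert 976: h=1, slot 1 empty → index 1.
Insert 926: h=3, slot 3 empty → index 3.
Insert 258: h=11, slot 11 empty → index 11.
Insert 336: h=11, slot 11 occupied → index 12.
Insert 167: h=11, slots 11,12 occupied → index 0.
Insert 532: h=12, slots 12,0,1 occupied → index 2.
Insert 596: h=11, slots 11,12,0,1,2,3 occupied → index 4.
Table: [167, 976, 532, 926, 596, ., ., ., ., ., ., 258, 336]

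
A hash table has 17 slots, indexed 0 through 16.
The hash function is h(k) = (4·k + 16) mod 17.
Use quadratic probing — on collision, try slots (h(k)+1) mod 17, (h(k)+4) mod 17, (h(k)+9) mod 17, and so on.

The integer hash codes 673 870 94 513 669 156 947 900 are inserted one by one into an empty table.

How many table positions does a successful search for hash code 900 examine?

673 hashes to 5; slot 5 is free => place at 5.
870 hashes to 11; slot 11 is free => place at 11.
94 hashes to 1; slot 1 is free => place at 1.
513 hashes to 11; 11 taken => place at 12.
669 hashes to 6; slot 6 is free => place at 6.
156 hashes to 11; 11,12 taken => place at 15.
947 hashes to 13; slot 13 is free => place at 13.
900 hashes to 12; 12,13 taken => place at 16.
Table: [—, 94, —, —, —, 673, 669, —, —, —, —, 870, 513, 947, —, 156, 900]
Lookup 900: h=12, probe 12,13,16 → found at 16.

3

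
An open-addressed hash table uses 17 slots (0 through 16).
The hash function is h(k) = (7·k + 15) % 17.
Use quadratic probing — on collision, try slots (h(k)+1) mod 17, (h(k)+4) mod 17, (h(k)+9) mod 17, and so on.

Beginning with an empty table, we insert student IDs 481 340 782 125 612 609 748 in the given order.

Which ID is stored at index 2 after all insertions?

782

Insert 481: h=16, slot 16 empty -> index 16.
Insert 340: h=15, slot 15 empty -> index 15.
Insert 782: h=15, slots 15,16 occupied -> index 2.
Insert 125: h=6, slot 6 empty -> index 6.
Insert 612: h=15, slots 15,16,2 occupied -> index 7.
Insert 609: h=11, slot 11 empty -> index 11.
Insert 748: h=15, slots 15,16,2,7 occupied -> index 14.
Table: [_, _, 782, _, _, _, 125, 612, _, _, _, 609, _, _, 748, 340, 481]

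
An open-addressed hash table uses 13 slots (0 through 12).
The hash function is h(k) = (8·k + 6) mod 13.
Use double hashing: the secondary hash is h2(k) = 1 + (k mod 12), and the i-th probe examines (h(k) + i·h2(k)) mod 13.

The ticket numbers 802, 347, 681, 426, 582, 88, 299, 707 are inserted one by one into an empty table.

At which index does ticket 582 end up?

2

802: h=0 => slot 0
347: h=0, h2=12, probe 0,12 => slot 12
681: h=7 => slot 7
426: h=8 => slot 8
582: h=8, h2=7, probe 8,2 => slot 2
88: h=8, h2=5, probe 8,0,5 => slot 5
299: h=6 => slot 6
707: h=7, h2=12, probe 7,6,5,4 => slot 4
Table: [802, —, 582, —, 707, 88, 299, 681, 426, —, —, —, 347]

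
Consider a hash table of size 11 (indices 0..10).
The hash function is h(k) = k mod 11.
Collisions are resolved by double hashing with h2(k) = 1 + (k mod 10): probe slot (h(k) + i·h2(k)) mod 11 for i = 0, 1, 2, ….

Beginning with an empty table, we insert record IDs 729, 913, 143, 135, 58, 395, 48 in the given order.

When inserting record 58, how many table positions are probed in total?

2

729 hashes to 3; slot 3 is free -> place at 3.
913 hashes to 0; slot 0 is free -> place at 0.
143 hashes to 0, h2=4; 0 taken -> place at 4.
135 hashes to 3, h2=6; 3 taken -> place at 9.
58 hashes to 3, h2=9; 3 taken -> place at 1.
395 hashes to 10; slot 10 is free -> place at 10.
48 hashes to 4, h2=9; 4 taken -> place at 2.
Table: [913, 58, 48, 729, 143, ∅, ∅, ∅, ∅, 135, 395]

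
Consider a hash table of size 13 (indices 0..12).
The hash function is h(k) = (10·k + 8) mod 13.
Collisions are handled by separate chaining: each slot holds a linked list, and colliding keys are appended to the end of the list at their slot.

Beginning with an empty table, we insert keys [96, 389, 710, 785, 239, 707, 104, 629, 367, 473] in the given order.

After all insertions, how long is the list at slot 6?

96 → bucket 6
389 → bucket 11
710 → bucket 10
785 → bucket 6 (collision)
239 → bucket 6 (collision)
707 → bucket 6 (collision)
104 → bucket 8
629 → bucket 6 (collision)
367 → bucket 12
473 → bucket 6 (collision)
Final buckets:
0: _
1: _
2: _
3: _
4: _
5: _
6: 96 -> 785 -> 239 -> 707 -> 629 -> 473
7: _
8: 104
9: _
10: 710
11: 389
12: 367

6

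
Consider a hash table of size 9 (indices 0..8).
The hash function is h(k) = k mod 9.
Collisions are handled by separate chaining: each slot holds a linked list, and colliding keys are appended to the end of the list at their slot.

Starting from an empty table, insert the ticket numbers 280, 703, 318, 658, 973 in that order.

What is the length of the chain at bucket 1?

4

280 → bucket 1
703 → bucket 1 (collision)
318 → bucket 3
658 → bucket 1 (collision)
973 → bucket 1 (collision)
Final buckets:
0: -
1: 280 -> 703 -> 658 -> 973
2: -
3: 318
4: -
5: -
6: -
7: -
8: -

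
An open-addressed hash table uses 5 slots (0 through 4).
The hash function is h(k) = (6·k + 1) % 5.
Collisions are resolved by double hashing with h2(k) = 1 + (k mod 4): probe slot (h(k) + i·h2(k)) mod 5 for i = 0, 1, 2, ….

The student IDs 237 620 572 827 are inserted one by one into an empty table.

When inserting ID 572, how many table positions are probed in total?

2

237 hashes to 3; slot 3 is free -> place at 3.
620 hashes to 1; slot 1 is free -> place at 1.
572 hashes to 3, h2=1; 3 taken -> place at 4.
827 hashes to 3, h2=4; 3 taken -> place at 2.
Table: [_, 620, 827, 237, 572]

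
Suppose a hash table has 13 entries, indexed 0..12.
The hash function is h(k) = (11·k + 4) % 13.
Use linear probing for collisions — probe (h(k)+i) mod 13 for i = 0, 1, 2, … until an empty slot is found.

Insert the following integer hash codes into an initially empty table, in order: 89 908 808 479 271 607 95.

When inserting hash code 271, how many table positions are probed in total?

89: h=8 => slot 8
908: h=8, probe 8,9 => slot 9
808: h=0 => slot 0
479: h=8, probe 8,9,10 => slot 10
271: h=8, probe 8,9,10,11 => slot 11
607: h=12 => slot 12
95: h=9, probe 9,10,11,12,0,1 => slot 1
Table: [808, 95, -, -, -, -, -, -, 89, 908, 479, 271, 607]

4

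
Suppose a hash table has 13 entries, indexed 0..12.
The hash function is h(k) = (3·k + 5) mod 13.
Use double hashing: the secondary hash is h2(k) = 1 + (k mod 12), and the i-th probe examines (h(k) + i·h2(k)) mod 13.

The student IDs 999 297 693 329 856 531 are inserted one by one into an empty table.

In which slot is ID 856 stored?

999: h=12 → slot 12
297: h=12, h2=10, probe 12,9 → slot 9
693: h=4 → slot 4
329: h=4, h2=6, probe 4,10 → slot 10
856: h=12, h2=5, probe 12,4,9,1 → slot 1
531: h=12, h2=4, probe 12,3 → slot 3
Table: [∅, 856, ∅, 531, 693, ∅, ∅, ∅, ∅, 297, 329, ∅, 999]

1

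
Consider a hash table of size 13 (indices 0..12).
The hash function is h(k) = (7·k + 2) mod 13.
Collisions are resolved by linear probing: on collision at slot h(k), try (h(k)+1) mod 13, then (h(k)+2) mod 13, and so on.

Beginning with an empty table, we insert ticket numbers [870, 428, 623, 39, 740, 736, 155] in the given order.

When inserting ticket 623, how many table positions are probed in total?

3

870 hashes to 8; slot 8 is free -> place at 8.
428 hashes to 8; 8 taken -> place at 9.
623 hashes to 8; 8,9 taken -> place at 10.
39 hashes to 2; slot 2 is free -> place at 2.
740 hashes to 8; 8,9,10 taken -> place at 11.
736 hashes to 6; slot 6 is free -> place at 6.
155 hashes to 8; 8,9,10,11 taken -> place at 12.
Table: [-, -, 39, -, -, -, 736, -, 870, 428, 623, 740, 155]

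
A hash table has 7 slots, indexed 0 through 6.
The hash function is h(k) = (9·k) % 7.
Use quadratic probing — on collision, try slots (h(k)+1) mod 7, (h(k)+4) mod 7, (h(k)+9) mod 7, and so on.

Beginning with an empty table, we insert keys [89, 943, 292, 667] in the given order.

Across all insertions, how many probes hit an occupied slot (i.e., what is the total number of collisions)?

4

Insert 89: h=3, slot 3 empty => index 3.
Insert 943: h=3, slot 3 occupied => index 4.
Insert 292: h=3, slots 3,4 occupied => index 0.
Insert 667: h=4, slot 4 occupied => index 5.
Table: [292, —, —, 89, 943, 667, —]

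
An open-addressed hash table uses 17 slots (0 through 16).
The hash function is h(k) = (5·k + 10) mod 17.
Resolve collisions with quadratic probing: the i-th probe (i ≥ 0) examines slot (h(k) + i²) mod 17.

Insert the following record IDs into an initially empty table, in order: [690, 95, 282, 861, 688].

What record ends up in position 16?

Insert 690: h=9, slot 9 empty => index 9.
Insert 95: h=9, slot 9 occupied => index 10.
Insert 282: h=9, slots 9,10 occupied => index 13.
Insert 861: h=14, slot 14 empty => index 14.
Insert 688: h=16, slot 16 empty => index 16.
Table: [., ., ., ., ., ., ., ., ., 690, 95, ., ., 282, 861, ., 688]

688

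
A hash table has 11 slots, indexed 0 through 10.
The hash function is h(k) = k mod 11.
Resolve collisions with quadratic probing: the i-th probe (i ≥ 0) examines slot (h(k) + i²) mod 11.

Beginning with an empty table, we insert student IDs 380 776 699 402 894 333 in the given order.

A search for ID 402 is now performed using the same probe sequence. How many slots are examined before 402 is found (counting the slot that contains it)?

4

Insert 380: h=6, slot 6 empty => index 6.
Insert 776: h=6, slot 6 occupied => index 7.
Insert 699: h=6, slots 6,7 occupied => index 10.
Insert 402: h=6, slots 6,7,10 occupied => index 4.
Insert 894: h=3, slot 3 empty => index 3.
Insert 333: h=3, slots 3,4,7 occupied => index 1.
Table: [—, 333, —, 894, 402, —, 380, 776, —, —, 699]
Lookup 402: h=6, probe 6,7,10,4 → found at 4.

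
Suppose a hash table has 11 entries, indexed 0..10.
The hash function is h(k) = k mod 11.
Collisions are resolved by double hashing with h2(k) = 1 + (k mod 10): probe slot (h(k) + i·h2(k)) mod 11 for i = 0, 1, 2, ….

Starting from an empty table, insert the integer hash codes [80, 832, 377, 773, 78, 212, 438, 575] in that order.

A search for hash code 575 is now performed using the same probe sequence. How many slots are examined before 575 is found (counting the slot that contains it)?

4

Insert 80: h=3, slot 3 empty => index 3.
Insert 832: h=7, slot 7 empty => index 7.
Insert 377: h=3, h2=8, slot 3 occupied => index 0.
Insert 773: h=3, h2=4, slots 3,7,0 occupied => index 4.
Insert 78: h=1, slot 1 empty => index 1.
Insert 212: h=3, h2=3, slot 3 occupied => index 6.
Insert 438: h=9, slot 9 empty => index 9.
Insert 575: h=3, h2=6, slots 3,9,4 occupied => index 10.
Table: [377, 78, ∅, 80, 773, ∅, 212, 832, ∅, 438, 575]
Lookup 575: h=3, h2=6, probe 3,9,4,10 → found at 10.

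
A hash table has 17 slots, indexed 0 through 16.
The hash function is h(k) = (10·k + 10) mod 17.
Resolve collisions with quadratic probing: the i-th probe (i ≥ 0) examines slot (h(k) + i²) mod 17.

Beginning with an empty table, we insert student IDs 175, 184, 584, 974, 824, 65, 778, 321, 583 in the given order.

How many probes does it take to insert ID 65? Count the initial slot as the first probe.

2

175 hashes to 9; slot 9 is free → place at 9.
184 hashes to 14; slot 14 is free → place at 14.
584 hashes to 2; slot 2 is free → place at 2.
974 hashes to 9; 9 taken → place at 10.
824 hashes to 5; slot 5 is free → place at 5.
65 hashes to 14; 14 taken → place at 15.
778 hashes to 4; slot 4 is free → place at 4.
321 hashes to 7; slot 7 is free → place at 7.
583 hashes to 9; 9,10 taken → place at 13.
Table: [∅, ∅, 584, ∅, 778, 824, ∅, 321, ∅, 175, 974, ∅, ∅, 583, 184, 65, ∅]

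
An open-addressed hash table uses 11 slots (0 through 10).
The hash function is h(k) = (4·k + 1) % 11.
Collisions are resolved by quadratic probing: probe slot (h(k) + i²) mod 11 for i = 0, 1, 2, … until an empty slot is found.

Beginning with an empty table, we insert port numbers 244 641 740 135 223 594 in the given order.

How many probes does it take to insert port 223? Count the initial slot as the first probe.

4

Insert 244: h=9, slot 9 empty → index 9.
Insert 641: h=2, slot 2 empty → index 2.
Insert 740: h=2, slot 2 occupied → index 3.
Insert 135: h=2, slots 2,3 occupied → index 6.
Insert 223: h=2, slots 2,3,6 occupied → index 0.
Insert 594: h=1, slot 1 empty → index 1.
Table: [223, 594, 641, 740, —, —, 135, —, —, 244, —]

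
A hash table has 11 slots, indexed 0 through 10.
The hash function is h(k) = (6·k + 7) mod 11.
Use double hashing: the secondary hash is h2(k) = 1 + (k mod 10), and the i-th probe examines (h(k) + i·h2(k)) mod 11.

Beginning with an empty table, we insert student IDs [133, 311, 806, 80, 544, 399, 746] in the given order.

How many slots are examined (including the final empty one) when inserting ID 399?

133: h=2 => slot 2
311: h=3 => slot 3
806: h=3, h2=7, probe 3,10 => slot 10
80: h=3, h2=1, probe 3,4 => slot 4
544: h=4, h2=5, probe 4,9 => slot 9
399: h=3, h2=10, probe 3,2,1 => slot 1
746: h=6 => slot 6
Table: [., 399, 133, 311, 80, ., 746, ., ., 544, 806]

3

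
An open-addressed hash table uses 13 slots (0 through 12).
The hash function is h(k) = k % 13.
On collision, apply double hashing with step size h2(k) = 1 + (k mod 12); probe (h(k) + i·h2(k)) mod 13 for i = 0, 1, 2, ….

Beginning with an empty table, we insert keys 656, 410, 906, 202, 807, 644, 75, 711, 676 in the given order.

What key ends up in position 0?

656: h=6 → slot 6
410: h=7 → slot 7
906: h=9 → slot 9
202: h=7, h2=11, probe 7,5 → slot 5
807: h=1 → slot 1
644: h=7, h2=9, probe 7,3 → slot 3
75: h=10 → slot 10
711: h=9, h2=4, probe 9,0 → slot 0
676: h=0, h2=5, probe 0,5,10,2 → slot 2
Table: [711, 807, 676, 644, —, 202, 656, 410, —, 906, 75, —, —]

711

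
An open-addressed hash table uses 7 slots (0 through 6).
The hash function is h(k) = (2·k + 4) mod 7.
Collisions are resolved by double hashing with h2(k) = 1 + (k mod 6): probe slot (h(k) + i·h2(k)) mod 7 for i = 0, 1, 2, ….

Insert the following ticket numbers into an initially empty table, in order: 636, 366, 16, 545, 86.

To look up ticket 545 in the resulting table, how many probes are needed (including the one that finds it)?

3

Insert 636: h=2, slot 2 empty -> index 2.
Insert 366: h=1, slot 1 empty -> index 1.
Insert 16: h=1, h2=5, slot 1 occupied -> index 6.
Insert 545: h=2, h2=6, slots 2,1 occupied -> index 0.
Insert 86: h=1, h2=3, slot 1 occupied -> index 4.
Table: [545, 366, 636, ∅, 86, ∅, 16]
Lookup 545: h=2, h2=6, probe 2,1,0 → found at 0.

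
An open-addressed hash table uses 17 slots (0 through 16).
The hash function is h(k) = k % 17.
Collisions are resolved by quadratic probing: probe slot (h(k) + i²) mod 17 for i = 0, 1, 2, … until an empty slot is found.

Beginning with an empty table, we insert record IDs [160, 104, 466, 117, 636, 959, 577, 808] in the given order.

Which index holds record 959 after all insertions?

16

160: h=7 => slot 7
104: h=2 => slot 2
466: h=7, probe 7,8 => slot 8
117: h=15 => slot 15
636: h=7, probe 7,8,11 => slot 11
959: h=7, probe 7,8,11,16 => slot 16
577: h=16, probe 16,0 => slot 0
808: h=9 => slot 9
Table: [577, -, 104, -, -, -, -, 160, 466, 808, -, 636, -, -, -, 117, 959]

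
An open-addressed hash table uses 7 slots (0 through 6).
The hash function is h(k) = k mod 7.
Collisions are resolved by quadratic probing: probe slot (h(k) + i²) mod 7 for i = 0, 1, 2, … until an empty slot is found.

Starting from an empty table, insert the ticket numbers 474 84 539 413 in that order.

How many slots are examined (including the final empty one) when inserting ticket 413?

3

Insert 474: h=5, slot 5 empty → index 5.
Insert 84: h=0, slot 0 empty → index 0.
Insert 539: h=0, slot 0 occupied → index 1.
Insert 413: h=0, slots 0,1 occupied → index 4.
Table: [84, 539, _, _, 413, 474, _]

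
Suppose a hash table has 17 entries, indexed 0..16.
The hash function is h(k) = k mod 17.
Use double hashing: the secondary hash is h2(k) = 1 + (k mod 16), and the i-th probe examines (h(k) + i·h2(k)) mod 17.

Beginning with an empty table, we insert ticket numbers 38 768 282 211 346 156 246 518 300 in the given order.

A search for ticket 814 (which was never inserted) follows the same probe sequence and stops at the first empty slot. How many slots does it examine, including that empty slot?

2

Insert 38: h=4, slot 4 empty => index 4.
Insert 768: h=3, slot 3 empty => index 3.
Insert 282: h=10, slot 10 empty => index 10.
Insert 211: h=7, slot 7 empty => index 7.
Insert 346: h=6, slot 6 empty => index 6.
Insert 156: h=3, h2=13, slot 3 occupied => index 16.
Insert 246: h=8, slot 8 empty => index 8.
Insert 518: h=8, h2=7, slot 8 occupied => index 15.
Insert 300: h=11, slot 11 empty => index 11.
Table: [_, _, _, 768, 38, _, 346, 211, 246, _, 282, 300, _, _, _, 518, 156]
Lookup 814: h=15, h2=15, probe 15,13 → slot 13 empty, not found.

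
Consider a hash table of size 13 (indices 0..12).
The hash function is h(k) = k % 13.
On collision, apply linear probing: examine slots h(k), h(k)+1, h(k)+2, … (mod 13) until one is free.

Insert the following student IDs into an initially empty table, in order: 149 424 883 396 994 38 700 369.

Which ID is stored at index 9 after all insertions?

Insert 149: h=6, slot 6 empty -> index 6.
Insert 424: h=8, slot 8 empty -> index 8.
Insert 883: h=12, slot 12 empty -> index 12.
Insert 396: h=6, slot 6 occupied -> index 7.
Insert 994: h=6, slots 6,7,8 occupied -> index 9.
Insert 38: h=12, slot 12 occupied -> index 0.
Insert 700: h=11, slot 11 empty -> index 11.
Insert 369: h=5, slot 5 empty -> index 5.
Table: [38, -, -, -, -, 369, 149, 396, 424, 994, -, 700, 883]

994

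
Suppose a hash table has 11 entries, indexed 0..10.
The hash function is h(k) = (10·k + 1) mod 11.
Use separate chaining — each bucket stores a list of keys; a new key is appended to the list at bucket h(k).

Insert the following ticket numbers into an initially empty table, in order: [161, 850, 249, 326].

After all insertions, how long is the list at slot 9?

1

Insert 161: h=5, bucket 5 empty -> new chain.
Insert 850: h=9, bucket 9 empty -> new chain.
Insert 249: h=5, bucket 5 nonempty -> append to chain.
Insert 326: h=5, bucket 5 nonempty -> append to chain.
Final buckets:
0: _
1: _
2: _
3: _
4: _
5: 161 -> 249 -> 326
6: _
7: _
8: _
9: 850
10: _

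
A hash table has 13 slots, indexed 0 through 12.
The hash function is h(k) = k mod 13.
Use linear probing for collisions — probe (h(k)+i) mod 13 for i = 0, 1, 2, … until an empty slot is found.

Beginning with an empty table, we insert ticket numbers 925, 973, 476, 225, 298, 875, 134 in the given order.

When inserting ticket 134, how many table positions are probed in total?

3

Insert 925: h=2, slot 2 empty -> index 2.
Insert 973: h=11, slot 11 empty -> index 11.
Insert 476: h=8, slot 8 empty -> index 8.
Insert 225: h=4, slot 4 empty -> index 4.
Insert 298: h=12, slot 12 empty -> index 12.
Insert 875: h=4, slot 4 occupied -> index 5.
Insert 134: h=4, slots 4,5 occupied -> index 6.
Table: [_, _, 925, _, 225, 875, 134, _, 476, _, _, 973, 298]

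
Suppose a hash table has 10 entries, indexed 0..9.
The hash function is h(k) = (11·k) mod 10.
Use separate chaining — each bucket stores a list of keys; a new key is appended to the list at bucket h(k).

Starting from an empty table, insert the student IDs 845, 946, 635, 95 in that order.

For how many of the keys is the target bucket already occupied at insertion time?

2

Insert 845: h=5, bucket 5 empty → new chain.
Insert 946: h=6, bucket 6 empty → new chain.
Insert 635: h=5, bucket 5 nonempty → append to chain.
Insert 95: h=5, bucket 5 nonempty → append to chain.
Final buckets:
0: .
1: .
2: .
3: .
4: .
5: 845 -> 635 -> 95
6: 946
7: .
8: .
9: .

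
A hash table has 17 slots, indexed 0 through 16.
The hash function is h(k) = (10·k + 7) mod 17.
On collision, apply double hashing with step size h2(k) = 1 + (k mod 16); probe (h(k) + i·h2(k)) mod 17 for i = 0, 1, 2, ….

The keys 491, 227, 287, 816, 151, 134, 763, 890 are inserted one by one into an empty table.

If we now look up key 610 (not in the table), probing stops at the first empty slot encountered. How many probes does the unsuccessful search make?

Insert 491: h=4, slot 4 empty => index 4.
Insert 227: h=16, slot 16 empty => index 16.
Insert 287: h=4, h2=16, slot 4 occupied => index 3.
Insert 816: h=7, slot 7 empty => index 7.
Insert 151: h=4, h2=8, slot 4 occupied => index 12.
Insert 134: h=4, h2=7, slot 4 occupied => index 11.
Insert 763: h=4, h2=12, slots 4,16,11 occupied => index 6.
Insert 890: h=16, h2=11, slot 16 occupied => index 10.
Table: [-, -, -, 287, 491, -, 763, 816, -, -, 890, 134, 151, -, -, -, 227]
Lookup 610: h=4, h2=3, probe 4,7,10,13 → slot 13 empty, not found.

4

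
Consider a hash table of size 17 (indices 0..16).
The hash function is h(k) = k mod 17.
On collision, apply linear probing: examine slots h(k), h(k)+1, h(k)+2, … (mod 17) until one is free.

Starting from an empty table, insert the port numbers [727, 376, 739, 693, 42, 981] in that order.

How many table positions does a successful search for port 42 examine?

2

727: h=13 => slot 13
376: h=2 => slot 2
739: h=8 => slot 8
693: h=13, probe 13,14 => slot 14
42: h=8, probe 8,9 => slot 9
981: h=12 => slot 12
Table: [_, _, 376, _, _, _, _, _, 739, 42, _, _, 981, 727, 693, _, _]
Lookup 42: h=8, probe 8,9 → found at 9.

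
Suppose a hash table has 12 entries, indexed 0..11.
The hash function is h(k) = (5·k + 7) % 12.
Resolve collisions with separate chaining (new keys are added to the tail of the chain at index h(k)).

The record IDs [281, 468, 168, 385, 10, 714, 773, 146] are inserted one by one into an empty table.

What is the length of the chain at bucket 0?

1

281 -> bucket 8
468 -> bucket 7
168 -> bucket 7 (collision)
385 -> bucket 0
10 -> bucket 9
714 -> bucket 1
773 -> bucket 8 (collision)
146 -> bucket 5
Final buckets:
0: 385
1: 714
2: -
3: -
4: -
5: 146
6: -
7: 468 -> 168
8: 281 -> 773
9: 10
10: -
11: -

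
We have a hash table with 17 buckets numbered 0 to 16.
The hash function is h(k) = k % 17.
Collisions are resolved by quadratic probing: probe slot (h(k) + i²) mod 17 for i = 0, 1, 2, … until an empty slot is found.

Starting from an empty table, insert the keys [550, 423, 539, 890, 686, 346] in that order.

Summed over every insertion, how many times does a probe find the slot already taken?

7

Insert 550: h=6, slot 6 empty -> index 6.
Insert 423: h=15, slot 15 empty -> index 15.
Insert 539: h=12, slot 12 empty -> index 12.
Insert 890: h=6, slot 6 occupied -> index 7.
Insert 686: h=6, slots 6,7 occupied -> index 10.
Insert 346: h=6, slots 6,7,10,15 occupied -> index 5.
Table: [∅, ∅, ∅, ∅, ∅, 346, 550, 890, ∅, ∅, 686, ∅, 539, ∅, ∅, 423, ∅]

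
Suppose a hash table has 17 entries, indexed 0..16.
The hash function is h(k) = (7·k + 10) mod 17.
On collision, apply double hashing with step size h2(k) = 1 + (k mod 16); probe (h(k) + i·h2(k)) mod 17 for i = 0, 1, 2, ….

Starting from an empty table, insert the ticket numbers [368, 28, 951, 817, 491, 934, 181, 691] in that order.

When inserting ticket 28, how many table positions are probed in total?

2

368: h=2 → slot 2
28: h=2, h2=13, probe 2,15 → slot 15
951: h=3 → slot 3
817: h=0 → slot 0
491: h=13 → slot 13
934: h=3, h2=7, probe 3,10 → slot 10
181: h=2, h2=6, probe 2,8 → slot 8
691: h=2, h2=4, probe 2,6 → slot 6
Table: [817, ., 368, 951, ., ., 691, ., 181, ., 934, ., ., 491, ., 28, .]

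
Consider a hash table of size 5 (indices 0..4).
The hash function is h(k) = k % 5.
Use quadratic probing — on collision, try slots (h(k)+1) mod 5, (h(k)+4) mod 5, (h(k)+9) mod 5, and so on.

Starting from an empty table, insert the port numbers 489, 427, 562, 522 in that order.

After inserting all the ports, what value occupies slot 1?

489: h=4 => slot 4
427: h=2 => slot 2
562: h=2, probe 2,3 => slot 3
522: h=2, probe 2,3,1 => slot 1
Table: [_, 522, 427, 562, 489]

522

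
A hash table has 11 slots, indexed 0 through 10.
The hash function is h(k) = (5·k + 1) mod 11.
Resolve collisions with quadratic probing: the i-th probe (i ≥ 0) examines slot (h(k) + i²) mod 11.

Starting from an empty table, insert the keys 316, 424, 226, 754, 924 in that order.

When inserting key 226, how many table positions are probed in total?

2

316: h=8 -> slot 8
424: h=9 -> slot 9
226: h=9, probe 9,10 -> slot 10
754: h=9, probe 9,10,2 -> slot 2
924: h=1 -> slot 1
Table: [-, 924, 754, -, -, -, -, -, 316, 424, 226]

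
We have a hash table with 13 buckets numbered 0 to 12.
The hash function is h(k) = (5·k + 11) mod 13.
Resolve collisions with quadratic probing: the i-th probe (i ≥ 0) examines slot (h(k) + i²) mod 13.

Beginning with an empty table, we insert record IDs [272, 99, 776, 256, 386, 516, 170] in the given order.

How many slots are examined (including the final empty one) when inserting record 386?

272: h=6 => slot 6
99: h=12 => slot 12
776: h=4 => slot 4
256: h=4, probe 4,5 => slot 5
386: h=4, probe 4,5,8 => slot 8
516: h=4, probe 4,5,8,0 => slot 0
170: h=3 => slot 3
Table: [516, ∅, ∅, 170, 776, 256, 272, ∅, 386, ∅, ∅, ∅, 99]

3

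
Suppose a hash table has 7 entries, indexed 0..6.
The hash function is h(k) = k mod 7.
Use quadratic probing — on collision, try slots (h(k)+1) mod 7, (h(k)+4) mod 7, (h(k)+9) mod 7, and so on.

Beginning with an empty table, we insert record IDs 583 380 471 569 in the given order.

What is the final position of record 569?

4

583: h=2 → slot 2
380: h=2, probe 2,3 → slot 3
471: h=2, probe 2,3,6 → slot 6
569: h=2, probe 2,3,6,4 → slot 4
Table: [-, -, 583, 380, 569, -, 471]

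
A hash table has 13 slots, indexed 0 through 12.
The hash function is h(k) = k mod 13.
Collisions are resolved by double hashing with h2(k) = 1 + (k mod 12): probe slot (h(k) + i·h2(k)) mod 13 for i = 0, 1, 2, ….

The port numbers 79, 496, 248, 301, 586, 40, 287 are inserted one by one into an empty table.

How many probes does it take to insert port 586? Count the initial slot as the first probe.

2

79: h=1 => slot 1
496: h=2 => slot 2
248: h=1, h2=9, probe 1,10 => slot 10
301: h=2, h2=2, probe 2,4 => slot 4
586: h=1, h2=11, probe 1,12 => slot 12
40: h=1, h2=5, probe 1,6 => slot 6
287: h=1, h2=12, probe 1,0 => slot 0
Table: [287, 79, 496, _, 301, _, 40, _, _, _, 248, _, 586]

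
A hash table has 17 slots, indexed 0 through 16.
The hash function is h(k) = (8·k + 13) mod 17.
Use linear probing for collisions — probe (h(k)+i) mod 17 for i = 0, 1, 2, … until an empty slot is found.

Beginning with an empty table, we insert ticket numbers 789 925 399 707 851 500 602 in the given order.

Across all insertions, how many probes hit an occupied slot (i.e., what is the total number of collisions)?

7

Insert 789: h=1, slot 1 empty => index 1.
Insert 925: h=1, slot 1 occupied => index 2.
Insert 399: h=9, slot 9 empty => index 9.
Insert 707: h=8, slot 8 empty => index 8.
Insert 851: h=4, slot 4 empty => index 4.
Insert 500: h=1, slots 1,2 occupied => index 3.
Insert 602: h=1, slots 1,2,3,4 occupied => index 5.
Table: [., 789, 925, 500, 851, 602, ., ., 707, 399, ., ., ., ., ., ., .]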